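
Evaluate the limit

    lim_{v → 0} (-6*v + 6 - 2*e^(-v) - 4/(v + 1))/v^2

Substitution gives 0/0; apply L'Hôpital's rule 2 times.
After differentiating numerator and denominator 2 times the quotient is (-2*e^(-v) - 8/(v + 1)^3)/(2); at v = 0 this is -5.

-5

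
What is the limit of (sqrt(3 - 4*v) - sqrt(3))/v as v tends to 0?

A 0/0 form; rationalise with √(3 - 4v) + √3. This collapses the numerator to -4v, leaving -4/(√(3 - 4v) + √3) → -4/(2√3) = -2*√(3)/3.

-2*√(3)/3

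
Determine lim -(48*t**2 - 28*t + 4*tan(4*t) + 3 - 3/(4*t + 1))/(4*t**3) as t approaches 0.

Substitution gives 0/0; apply L'Hôpital's rule 3 times.
After differentiating numerator and denominator 3 times the quotient is (1536*tan(4*t)^2/cos(4*t)^2 + 512/cos(4*t)^2 + 1152/(4*t + 1)^4)/(-24); at t = 0 this is -208/3.

-208/3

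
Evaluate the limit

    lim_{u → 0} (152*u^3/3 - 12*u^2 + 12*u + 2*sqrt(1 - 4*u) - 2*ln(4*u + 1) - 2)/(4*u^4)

Substitution gives 0/0 (the numerator vanishes to order 4).
Expand each term to order u^4: the coefficient of u^4 in 2·√(1 - 4u) is -20 and in -2·ln(1 + 4u) is 128.
Lower-order terms cancel with the polynomial part, so the numerator is (108)·u^4 + o(u^4), and the limit is (108)/(4) = 27.

27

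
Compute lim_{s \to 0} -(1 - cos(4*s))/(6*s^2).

Substitution gives 0/0.
Use (1 − cos u)/u² → 1/2 with u = 4s: the limit is 4²/(2·(-6)) = -4/3.

-4/3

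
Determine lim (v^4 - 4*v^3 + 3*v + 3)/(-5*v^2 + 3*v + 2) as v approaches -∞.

The numerator has higher degree (4 > 2); the quotient behaves like (1/(-5))·v^2 for large |v|.
As v → −∞ this diverges to -∞.

-∞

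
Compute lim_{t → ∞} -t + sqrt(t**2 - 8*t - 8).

-4

An ∞ − ∞ form. Rationalising with the conjugate, the difference becomes (-8t - 8) / (√(t^2 - 8*t - 8) + t).
For large t the denominator behaves like 2·t, so the quotient tends to -8/2 = -4.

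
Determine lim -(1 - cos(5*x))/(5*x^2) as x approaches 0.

Substitution gives 0/0.
Use (1 − cos u)/u² → 1/2 with u = 5x: the limit is 5²/(2·(-5)) = -5/2.

-5/2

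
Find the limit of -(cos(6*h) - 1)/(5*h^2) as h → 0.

Direct substitution gives 0/0.
Apply L'Hôpital: lim (-6*sin(6*h))/(-10*h), still 0/0.
After 2 applications of L'Hôpital's rule the quotient is (-36*cos(6*h))/(-10); substituting h = 0 gives 18/5.

18/5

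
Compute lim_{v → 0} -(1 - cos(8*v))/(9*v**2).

-32/9

Substitution gives 0/0.
Use (1 − cos u)/u² → 1/2 with u = 8v: the limit is 8²/(2·(-9)) = -32/9.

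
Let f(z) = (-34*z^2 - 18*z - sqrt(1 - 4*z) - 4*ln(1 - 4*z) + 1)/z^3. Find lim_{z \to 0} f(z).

Substitution gives 0/0; apply L'Hôpital's rule 3 times.
After differentiating numerator and denominator 3 times the quotient is (512/(1 - 4*z)^3 - 24*(4*z - 1)^3/(1 - 4*z)^(11/2))/(6); at z = 0 this is 268/3.

268/3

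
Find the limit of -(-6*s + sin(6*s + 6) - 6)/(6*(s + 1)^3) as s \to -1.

Direct substitution gives 0/0.
Apply L'Hôpital: lim (6*cos(6*s + 6) - 6)/(-18*(s + 1)^2), still 0/0.
Apply L'Hôpital: lim (-36*sin(6*s + 6))/(-36*s - 36), still 0/0.
After 3 applications of L'Hôpital's rule the quotient is (-216*cos(6*s + 6))/(-36); substituting s = -1 gives 6.

6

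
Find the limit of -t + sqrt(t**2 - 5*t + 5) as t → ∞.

-5/2

This has the form ∞ − ∞. Multiply and divide by the conjugate √(t^2 - 5*t + 5) + t.
That gives (-5t + 5) / (√(t^2 - 5*t + 5) + t).
Divide numerator and denominator by t: the limit is -5/(2·1) = -5/2.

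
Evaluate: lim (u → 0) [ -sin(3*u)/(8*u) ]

-3/8

Substitution gives 0/0.
Write it as (3/(-8))·sin(3u)/(3u); since sin(θ)/θ → 1, the limit is -3/8.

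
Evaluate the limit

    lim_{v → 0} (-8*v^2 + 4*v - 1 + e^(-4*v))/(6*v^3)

-16/9

Direct substitution gives 0/0.
Apply L'Hôpital: lim (-16*v + 4 - 4*e^(-4*v))/(18*v^2), still 0/0.
Apply L'Hôpital: lim (-16 + 16*e^(-4*v))/(36*v), still 0/0.
After 3 applications of L'Hôpital's rule the quotient is (-64*e^(-4*v))/(36); substituting v = 0 gives -16/9.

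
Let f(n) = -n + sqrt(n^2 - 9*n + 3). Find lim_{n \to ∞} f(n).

An ∞ − ∞ form. Rationalising with the conjugate, the difference becomes (-9n + 3) / (√(n^2 - 9*n + 3) + n).
For large n the denominator behaves like 2·n, so the quotient tends to -9/2 = -9/2.

-9/2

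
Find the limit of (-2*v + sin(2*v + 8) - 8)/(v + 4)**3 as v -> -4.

-4/3

Direct substitution gives 0/0.
Apply L'Hôpital: lim (2*cos(2*v + 8) - 2)/(3*(v + 4)^2), still 0/0.
Apply L'Hôpital: lim (-4*sin(2*v + 8))/(6*v + 24), still 0/0.
After 3 applications of L'Hôpital's rule the quotient is (-8*cos(2*v + 8))/(6); substituting v = -4 gives -4/3.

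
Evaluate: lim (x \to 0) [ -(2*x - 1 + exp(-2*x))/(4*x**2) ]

Direct substitution gives 0/0.
Apply L'Hôpital: lim (2 - 2*e^(-2*x))/(-8*x), still 0/0.
After 2 applications of L'Hôpital's rule the quotient is (4*e^(-2*x))/(-8); substituting x = 0 gives -1/2.

-1/2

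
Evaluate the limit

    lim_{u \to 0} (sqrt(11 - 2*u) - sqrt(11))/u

-√(11)/11

A 0/0 form; rationalise with √(11 - 2u) + √11. This collapses the numerator to -2u, leaving -2/(√(11 - 2u) + √11) → -2/(2√11) = -√(11)/11.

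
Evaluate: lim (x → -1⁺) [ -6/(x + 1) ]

-∞

As x → -1⁺, (x + 1) → 0⁺, so (x + 1)^1 → 0⁺ and -6/(x + 1)^1 → -∞.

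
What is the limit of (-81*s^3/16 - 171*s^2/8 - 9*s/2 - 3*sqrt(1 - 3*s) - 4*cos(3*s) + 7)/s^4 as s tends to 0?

Substitution gives 0/0 (the numerator vanishes to order 4).
Expand each term to order s^4: the coefficient of s^4 in -3·√(1 - 3s) is 1215/128 and in -4·cos(3s) is -27/2.
Lower-order terms cancel with the polynomial part, so the numerator is (-513/128)·s^4 + o(s^4), and the limit is (-513/128)/(1) = -513/128.

-513/128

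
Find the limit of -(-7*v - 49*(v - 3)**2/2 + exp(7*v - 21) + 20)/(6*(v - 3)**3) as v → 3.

Direct substitution gives 0/0.
Apply L'Hôpital: lim (-49*v + 7*e^(7*v - 21) + 140)/(-18*(v - 3)^2), still 0/0.
Apply L'Hôpital: lim (49*e^(7*v - 21) - 49)/(108 - 36*v), still 0/0.
After 3 applications of L'Hôpital's rule the quotient is (343*e^(7*v - 21))/(-36); substituting v = 3 gives -343/36.

-343/36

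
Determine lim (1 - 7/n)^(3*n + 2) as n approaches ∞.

e^(-21)

Let L be the limit and take ln: ln L = lim (3n + 2)·ln(1 - 7/n) = lim (3n + 2)·(-7/n + O(1/n²)) = -21.
Hence L = e^(-21).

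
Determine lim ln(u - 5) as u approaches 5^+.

-∞

As u → 5⁺, u - 5 → 0⁺ and ln(u - 5) → −∞.
Multiplying by 1 gives -∞.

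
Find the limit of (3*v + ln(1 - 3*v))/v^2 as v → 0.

Direct substitution gives 0/0.
Apply L'Hôpital: lim (3 - 3/(1 - 3*v))/(2*v), still 0/0.
After 2 applications of L'Hôpital's rule the quotient is (-9/(1 - 3*v)^2)/(2); substituting v = 0 gives -9/2.

-9/2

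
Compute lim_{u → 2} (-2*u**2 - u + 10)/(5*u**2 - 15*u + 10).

-9/5

Direct substitution gives 0/0, so factor. Both numerator and denominator have (u - 2) as a factor.
After cancelling, the expression reduces to (-2*u - 5)/(5*u - 5).
Substituting u = 2 gives -9/5.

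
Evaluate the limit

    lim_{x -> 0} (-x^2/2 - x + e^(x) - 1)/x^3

Direct substitution gives 0/0.
Apply L'Hôpital: lim (-x + e^(x) - 1)/(3*x^2), still 0/0.
Apply L'Hôpital: lim (e^(x) - 1)/(6*x), still 0/0.
After 3 applications of L'Hôpital's rule the quotient is (e^(x))/(6); substituting x = 0 gives 1/6.

1/6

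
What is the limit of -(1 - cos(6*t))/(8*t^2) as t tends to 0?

Substitution gives 0/0.
Use (1 − cos u)/u² → 1/2 with u = 6t: the limit is 6²/(2·(-8)) = -9/4.

-9/4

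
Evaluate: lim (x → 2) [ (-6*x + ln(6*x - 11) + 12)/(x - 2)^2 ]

Direct substitution gives 0/0.
Apply L'Hôpital: lim (-6 + 6/(6*x - 11))/(2*x - 4), still 0/0.
After 2 applications of L'Hôpital's rule the quotient is (-36/(6*x - 11)^2)/(2); substituting x = 2 gives -18.

-18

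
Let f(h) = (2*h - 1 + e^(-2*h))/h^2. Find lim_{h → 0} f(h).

2

Direct substitution gives 0/0.
Apply L'Hôpital: lim (2 - 2*e^(-2*h))/(2*h), still 0/0.
After 2 applications of L'Hôpital's rule the quotient is (4*e^(-2*h))/(2); substituting h = 0 gives 2.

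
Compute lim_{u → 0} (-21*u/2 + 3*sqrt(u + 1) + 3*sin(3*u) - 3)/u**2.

Substitution gives 0/0 (the numerator vanishes to order 2).
Expand each term to order u^2: the coefficient of u^2 in 3·sin(3u) is 0 and in 3·√(1 + u) is -3/8.
Lower-order terms cancel with the polynomial part, so the numerator is (-3/8)·u^2 + o(u^2), and the limit is (-3/8)/(1) = -3/8.

-3/8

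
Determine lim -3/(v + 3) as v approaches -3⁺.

-∞

As v → -3⁺, (v + 3) → 0⁺, so (v + 3)^1 → 0⁺ and -3/(v + 3)^1 → -∞.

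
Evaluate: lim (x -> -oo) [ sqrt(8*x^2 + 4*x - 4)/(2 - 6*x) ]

For large |x|, √(8*x^2 + 4*x - 4) ≈ √8·|x| and the denominator ≈ -6x.
Since x → −∞, |x| = −x, giving −√8/(-6) = √(2)/3.

√(2)/3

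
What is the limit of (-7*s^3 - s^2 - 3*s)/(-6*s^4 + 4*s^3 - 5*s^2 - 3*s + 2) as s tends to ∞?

0

The denominator has degree 4 and the numerator degree 3. Dividing numerator and denominator by s^4 sends every term to 0 except the leading denominator term, so the limit is 0.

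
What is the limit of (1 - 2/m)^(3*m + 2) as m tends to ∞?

e^(-6)

Let L be the limit and take ln: ln L = lim (3m + 2)·ln(1 - 2/m) = lim (3m + 2)·(-2/m + O(1/m²)) = -6.
Hence L = e^(-6).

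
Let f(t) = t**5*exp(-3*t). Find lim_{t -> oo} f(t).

Write as t^5/e^{3t}, an ∞/∞ form.
Exponential growth dominates any polynomial, so repeated L'Hôpital (or the standard result) gives 0.

0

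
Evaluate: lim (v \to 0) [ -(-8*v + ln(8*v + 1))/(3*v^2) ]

32/3

Direct substitution gives 0/0.
Apply L'Hôpital: lim (-8 + 8/(8*v + 1))/(-6*v), still 0/0.
After 2 applications of L'Hôpital's rule the quotient is (-64/(8*v + 1)^2)/(-6); substituting v = 0 gives 32/3.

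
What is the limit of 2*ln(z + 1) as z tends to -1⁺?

-∞

As z → -1⁺, z + 1 → 0⁺ and ln(z + 1) → −∞.
Multiplying by 2 gives -∞.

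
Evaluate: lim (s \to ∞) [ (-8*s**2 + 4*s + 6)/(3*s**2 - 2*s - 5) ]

-8/3

Numerator and denominator both have degree 2.
Dividing every term by s^2, all lower-order terms vanish and the limit is the ratio of leading coefficients, -8/(3) = -8/3.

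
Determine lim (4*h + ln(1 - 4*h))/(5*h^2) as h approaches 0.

Direct substitution gives 0/0.
Apply L'Hôpital: lim (4 - 4/(1 - 4*h))/(10*h), still 0/0.
After 2 applications of L'Hôpital's rule the quotient is (-16/(1 - 4*h)^2)/(10); substituting h = 0 gives -8/5.

-8/5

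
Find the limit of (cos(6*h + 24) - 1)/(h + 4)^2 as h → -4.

-18

Direct substitution gives 0/0.
Apply L'Hôpital: lim (-6*sin(6*h + 24))/(2*h + 8), still 0/0.
After 2 applications of L'Hôpital's rule the quotient is (-36*cos(6*h + 24))/(2); substituting h = -4 gives -18.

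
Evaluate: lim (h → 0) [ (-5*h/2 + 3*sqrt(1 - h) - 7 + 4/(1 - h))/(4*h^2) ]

Substitution gives 0/0; apply L'Hôpital's rule 2 times.
After differentiating numerator and denominator 2 times the quotient is (8/(1 - h)^3 + 3*(h - 1)^3/(4*(1 - h)^(9/2)))/(8); at h = 0 this is 29/32.

29/32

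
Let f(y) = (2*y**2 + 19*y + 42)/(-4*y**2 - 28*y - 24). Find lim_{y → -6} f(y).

At y = -6 both the top and bottom vanish — a removable singularity. Factoring out (y + 6) from each leaves (2*y + 7)/(-4*y - 4), which at y = -6 equals -1/4.

-1/4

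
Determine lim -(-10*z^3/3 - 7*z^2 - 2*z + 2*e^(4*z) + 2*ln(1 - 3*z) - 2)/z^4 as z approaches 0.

Substitution gives 0/0 (the numerator vanishes to order 4).
Expand each term to order z^4: the coefficient of z^4 in 2·ln(1 - 3z) is -81/2 and in 2·e^(4z) is 64/3.
Lower-order terms cancel with the polynomial part, so the numerator is (-115/6)·z^4 + o(z^4), and the limit is (-115/6)/(-1) = 115/6.

115/6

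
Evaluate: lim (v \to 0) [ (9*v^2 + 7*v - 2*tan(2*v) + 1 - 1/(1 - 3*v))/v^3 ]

Substitution gives 0/0; apply L'Hôpital's rule 3 times.
After differentiating numerator and denominator 3 times the quotient is (-64*tan(2*v)^2/cos(2*v)^2 - 32/cos(2*v)^4 - 162/(3*v - 1)^4)/(6); at v = 0 this is -97/3.

-97/3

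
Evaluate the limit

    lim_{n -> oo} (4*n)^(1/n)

Base → ∞ and exponent → 0: an ∞^0 form.
Take logs: (1/n)·ln(4·n^1) = (ln 4 + 1·ln n)/n → 0.
So the limit is e^0 = 1.

1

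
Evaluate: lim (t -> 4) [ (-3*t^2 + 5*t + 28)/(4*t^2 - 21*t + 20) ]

Since t = 4 makes numerator and denominator zero, (t - 4) divides both.
Cancelling it gives (-3*t - 7)/(4*t - 5); now plug in t = 4 to get -19/11.

-19/11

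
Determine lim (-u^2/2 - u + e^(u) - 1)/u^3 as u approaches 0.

1/6

Direct substitution gives 0/0.
Apply L'Hôpital: lim (-u + e^(u) - 1)/(3*u^2), still 0/0.
Apply L'Hôpital: lim (e^(u) - 1)/(6*u), still 0/0.
After 3 applications of L'Hôpital's rule the quotient is (e^(u))/(6); substituting u = 0 gives 1/6.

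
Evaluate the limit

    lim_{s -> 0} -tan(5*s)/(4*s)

Substitution gives 0/0.
Since tan(u)/u → 1 as u → 0, tan(5s)/(5s) → 1 and the limit is 5/(-4) = -5/4.

-5/4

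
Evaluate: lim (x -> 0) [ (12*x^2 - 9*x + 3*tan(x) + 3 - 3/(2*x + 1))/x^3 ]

25

Substitution gives 0/0 (the numerator vanishes to order 3).
Expand each term to order x^3: the coefficient of x^3 in 3·tan(x) is 1 and in -3·1/(1 + 2x) is 24.
Lower-order terms cancel with the polynomial part, so the numerator is (25)·x^3 + o(x^3), and the limit is (25)/(1) = 25.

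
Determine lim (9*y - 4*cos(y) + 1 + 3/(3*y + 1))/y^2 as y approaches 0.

29

Substitution gives 0/0 (the numerator vanishes to order 2).
Expand each term to order y^2: the coefficient of y^2 in 3·1/(1 + 3y) is 27 and in -4·cos(y) is 2.
Lower-order terms cancel with the polynomial part, so the numerator is (29)·y^2 + o(y^2), and the limit is (29)/(1) = 29.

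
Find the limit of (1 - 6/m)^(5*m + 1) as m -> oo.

e^(-30)

Write it as [(1 - 6/m)^m]^(5) · (1 - 6/m)^(1). The bracketed term tends to e^(-6) and the second factor to 1, so the limit is e^(-30).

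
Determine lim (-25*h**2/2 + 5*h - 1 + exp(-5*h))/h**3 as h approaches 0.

-125/6

Direct substitution gives 0/0.
Apply L'Hôpital: lim (-25*h + 5 - 5*e^(-5*h))/(3*h^2), still 0/0.
Apply L'Hôpital: lim (-25 + 25*e^(-5*h))/(6*h), still 0/0.
After 3 applications of L'Hôpital's rule the quotient is (-125*e^(-5*h))/(6); substituting h = 0 gives -125/6.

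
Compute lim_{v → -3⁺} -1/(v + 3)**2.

As v → -3⁺, (v + 3) → 0⁺, so (v + 3)^2 → 0⁺ and -1/(v + 3)^2 → -∞.

-∞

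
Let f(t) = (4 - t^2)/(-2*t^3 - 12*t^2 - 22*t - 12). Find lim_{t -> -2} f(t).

At t = -2 both the top and bottom vanish — a removable singularity. Factoring out (t + 2) from each leaves (2 - t)/(-2*t^2 - 8*t - 6), which at t = -2 equals 2.

2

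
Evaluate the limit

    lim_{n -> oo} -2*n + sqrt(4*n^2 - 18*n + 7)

-9/2

An ∞ − ∞ form. Rationalising with the conjugate, the difference becomes (-18n + 7) / (√(4*n^2 - 18*n + 7) + 2n).
For large n the denominator behaves like 2·2n, so the quotient tends to -18/4 = -9/2.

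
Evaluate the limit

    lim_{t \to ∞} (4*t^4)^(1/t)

Base → ∞ and exponent → 0: an ∞^0 form.
Take logs: (1/t)·ln(4·t^4) = (ln 4 + 4·ln t)/t → 0.
So the limit is e^0 = 1.

1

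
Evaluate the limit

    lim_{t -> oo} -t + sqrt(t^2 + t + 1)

1/2

An ∞ − ∞ form. Rationalising with the conjugate, the difference becomes (t + 1) / (√(t^2 + t + 1) + t).
For large t the denominator behaves like 2·t, so the quotient tends to 1/2 = 1/2.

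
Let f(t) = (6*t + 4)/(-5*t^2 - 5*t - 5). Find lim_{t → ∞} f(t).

0

The denominator has degree 2 and the numerator degree 1. Dividing numerator and denominator by t^2 sends every term to 0 except the leading denominator term, so the limit is 0.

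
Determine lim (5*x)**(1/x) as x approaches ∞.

Base → ∞ and exponent → 0: an ∞^0 form.
Take logs: (1/x)·ln(5·x^1) = (ln 5 + 1·ln x)/x → 0.
So the limit is e^0 = 1.

1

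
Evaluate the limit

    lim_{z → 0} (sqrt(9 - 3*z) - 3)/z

Substitution gives 0/0. Multiply numerator and denominator by the conjugate √(9 - 3z) + √9.
The numerator becomes (9 - 3z) − 9 = -3z, so the expression simplifies to -3/(√(9 - 3z) + √9).
Letting z → 0 gives -3/(2√9) = -1/2.

-1/2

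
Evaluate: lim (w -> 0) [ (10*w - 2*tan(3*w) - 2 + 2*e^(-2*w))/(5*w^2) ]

Substitution gives 0/0; apply L'Hôpital's rule 2 times.
After differentiating numerator and denominator 2 times the quotient is (-36*tan(3*w)/cos(3*w)^2 + 8*e^(-2*w))/(10); at w = 0 this is 4/5.

4/5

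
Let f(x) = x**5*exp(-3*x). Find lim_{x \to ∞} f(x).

Write as x^5/e^{3x}, an ∞/∞ form.
Exponential growth dominates any polynomial, so repeated L'Hôpital (or the standard result) gives 0.

0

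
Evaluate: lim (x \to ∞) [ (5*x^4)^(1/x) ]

Base → ∞ and exponent → 0: an ∞^0 form.
Take logs: (1/x)·ln(5·x^4) = (ln 5 + 4·ln x)/x → 0.
So the limit is e^0 = 1.

1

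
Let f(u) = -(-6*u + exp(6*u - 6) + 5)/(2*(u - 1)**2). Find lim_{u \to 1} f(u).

Direct substitution gives 0/0.
Apply L'Hôpital: lim (6*e^(6*u - 6) - 6)/(4 - 4*u), still 0/0.
After 2 applications of L'Hôpital's rule the quotient is (36*e^(6*u - 6))/(-4); substituting u = 1 gives -9.

-9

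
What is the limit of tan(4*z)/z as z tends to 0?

4

Substitution gives 0/0.
Since tan(u)/u → 1 as u → 0, tan(4z)/(4z) → 1 and the limit is 4.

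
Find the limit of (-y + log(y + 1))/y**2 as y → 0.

-1/2

Direct substitution gives 0/0.
Apply L'Hôpital: lim (-1 + 1/(y + 1))/(2*y), still 0/0.
After 2 applications of L'Hôpital's rule the quotient is (-1/(y + 1)^2)/(2); substituting y = 0 gives -1/2.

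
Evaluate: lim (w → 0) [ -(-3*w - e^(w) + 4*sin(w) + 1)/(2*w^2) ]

Substitution gives 0/0 (the numerator vanishes to order 2).
Expand each term to order w^2: the coefficient of w^2 in −e^(w) is -1/2 and in 4·sin(w) is 0.
Lower-order terms cancel with the polynomial part, so the numerator is (-1/2)·w^2 + o(w^2), and the limit is (-1/2)/(-2) = 1/4.

1/4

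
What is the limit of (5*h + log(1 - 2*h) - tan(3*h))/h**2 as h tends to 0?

Substitution gives 0/0; apply L'Hôpital's rule 2 times.
After differentiating numerator and denominator 2 times the quotient is (-18*tan(3*h)/cos(3*h)^2 - 4/(2*h - 1)^2)/(2); at h = 0 this is -2.

-2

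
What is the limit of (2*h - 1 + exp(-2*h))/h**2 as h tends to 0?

2

Direct substitution gives 0/0.
Apply L'Hôpital: lim (2 - 2*e^(-2*h))/(2*h), still 0/0.
After 2 applications of L'Hôpital's rule the quotient is (4*e^(-2*h))/(2); substituting h = 0 gives 2.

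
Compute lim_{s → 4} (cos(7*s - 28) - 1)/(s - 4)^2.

Direct substitution gives 0/0.
Apply L'Hôpital: lim (-7*sin(7*s - 28))/(2*s - 8), still 0/0.
After 2 applications of L'Hôpital's rule the quotient is (-49*cos(7*s - 28))/(2); substituting s = 4 gives -49/2.

-49/2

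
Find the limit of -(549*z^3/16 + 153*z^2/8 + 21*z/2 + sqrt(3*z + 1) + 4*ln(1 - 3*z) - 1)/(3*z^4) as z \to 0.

Substitution gives 0/0 (the numerator vanishes to order 4).
Expand each term to order z^4: the coefficient of z^4 in 4·ln(1 - 3z) is -81 and in √(1 + 3z) is -405/128.
Lower-order terms cancel with the polynomial part, so the numerator is (-10773/128)·z^4 + o(z^4), and the limit is (-10773/128)/(-3) = 3591/128.

3591/128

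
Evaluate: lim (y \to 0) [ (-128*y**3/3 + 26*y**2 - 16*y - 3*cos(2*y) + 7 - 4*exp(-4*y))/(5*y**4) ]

Substitution gives 0/0 (the numerator vanishes to order 4).
Expand each term to order y^4: the coefficient of y^4 in -3·cos(2y) is -2 and in -4·e^(-4y) is -128/3.
Lower-order terms cancel with the polynomial part, so the numerator is (-134/3)·y^4 + o(y^4), and the limit is (-134/3)/(5) = -134/15.

-134/15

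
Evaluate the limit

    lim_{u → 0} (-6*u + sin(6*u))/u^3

-36

Direct substitution gives 0/0.
Apply L'Hôpital: lim (6*cos(6*u) - 6)/(3*u^2), still 0/0.
Apply L'Hôpital: lim (-36*sin(6*u))/(6*u), still 0/0.
After 3 applications of L'Hôpital's rule the quotient is (-216*cos(6*u))/(6); substituting u = 0 gives -36.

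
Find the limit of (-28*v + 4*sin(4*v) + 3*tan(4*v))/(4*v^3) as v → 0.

Substitution gives 0/0; apply L'Hôpital's rule 3 times.
After differentiating numerator and denominator 3 times the quotient is (-256*cos(4*v) + 1152*tan(4*v)^4 + 1536*tan(4*v)^2 + 384)/(24); at v = 0 this is 16/3.

16/3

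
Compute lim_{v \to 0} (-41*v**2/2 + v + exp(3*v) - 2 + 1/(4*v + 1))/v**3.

Substitution gives 0/0; apply L'Hôpital's rule 3 times.
After differentiating numerator and denominator 3 times the quotient is (27*e^(3*v) - 384/(4*v + 1)^4)/(6); at v = 0 this is -119/2.

-119/2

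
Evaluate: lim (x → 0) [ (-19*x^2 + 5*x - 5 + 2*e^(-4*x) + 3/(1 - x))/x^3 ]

-55/3

Substitution gives 0/0; apply L'Hôpital's rule 3 times.
After differentiating numerator and denominator 3 times the quotient is (-128*e^(-4*x) + 18/(x - 1)^4)/(6); at x = 0 this is -55/3.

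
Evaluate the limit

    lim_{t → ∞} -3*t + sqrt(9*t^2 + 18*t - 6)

3

This has the form ∞ − ∞. Multiply and divide by the conjugate √(9*t^2 + 18*t - 6) + 3t.
That gives (18t - 6) / (√(9*t^2 + 18*t - 6) + 3t).
Divide numerator and denominator by t: the limit is 18/(2·3) = 3.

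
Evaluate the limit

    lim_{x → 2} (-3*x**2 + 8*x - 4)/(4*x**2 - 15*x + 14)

-4

Since x = 2 makes numerator and denominator zero, (x - 2) divides both.
Cancelling it gives (2 - 3*x)/(4*x - 7); now plug in x = 2 to get -4.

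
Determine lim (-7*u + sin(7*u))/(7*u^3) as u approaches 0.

-49/6

Direct substitution gives 0/0.
Apply L'Hôpital: lim (7*cos(7*u) - 7)/(21*u^2), still 0/0.
Apply L'Hôpital: lim (-49*sin(7*u))/(42*u), still 0/0.
After 3 applications of L'Hôpital's rule the quotient is (-343*cos(7*u))/(42); substituting u = 0 gives -49/6.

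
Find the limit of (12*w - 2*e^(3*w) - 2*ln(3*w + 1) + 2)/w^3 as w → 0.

Substitution gives 0/0; apply L'Hôpital's rule 3 times.
After differentiating numerator and denominator 3 times the quotient is (-54*e^(3*w) - 108/(3*w + 1)^3)/(6); at w = 0 this is -27.

-27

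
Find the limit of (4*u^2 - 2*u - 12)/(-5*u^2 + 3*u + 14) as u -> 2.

-14/17

Since u = 2 makes numerator and denominator zero, (u - 2) divides both.
Cancelling it gives (4*u + 6)/(-5*u - 7); now plug in u = 2 to get -14/17.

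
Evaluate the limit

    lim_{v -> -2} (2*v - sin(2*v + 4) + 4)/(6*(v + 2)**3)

Direct substitution gives 0/0.
Apply L'Hôpital: lim (2 - 2*cos(2*v + 4))/(18*(v + 2)^2), still 0/0.
Apply L'Hôpital: lim (4*sin(2*v + 4))/(36*v + 72), still 0/0.
After 3 applications of L'Hôpital's rule the quotient is (8*cos(2*v + 4))/(36); substituting v = -2 gives 2/9.

2/9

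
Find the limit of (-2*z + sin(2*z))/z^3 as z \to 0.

Direct substitution gives 0/0.
Apply L'Hôpital: lim (2*cos(2*z) - 2)/(3*z^2), still 0/0.
Apply L'Hôpital: lim (-4*sin(2*z))/(6*z), still 0/0.
After 3 applications of L'Hôpital's rule the quotient is (-8*cos(2*z))/(6); substituting z = 0 gives -4/3.

-4/3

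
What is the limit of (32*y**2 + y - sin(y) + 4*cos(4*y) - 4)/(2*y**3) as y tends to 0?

1/12

Substitution gives 0/0 (the numerator vanishes to order 3).
Expand each term to order y^3: the coefficient of y^3 in −sin(y) is 1/6 and in 4·cos(4y) is 0.
Lower-order terms cancel with the polynomial part, so the numerator is (1/6)·y^3 + o(y^3), and the limit is (1/6)/(2) = 1/12.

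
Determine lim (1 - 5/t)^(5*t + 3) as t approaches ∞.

The base → 1 and the exponent → ∞: a 1^∞ form.
Take logarithms: (5t + 3)·ln(1 - 5/t). Since ln(1+u) ~ u for small u, this behaves like (5t)·(-5/t) → -25.
So the limit is e^(-25).

e^(-25)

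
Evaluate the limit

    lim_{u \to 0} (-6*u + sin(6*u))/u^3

-36

Direct substitution gives 0/0.
Apply L'Hôpital: lim (6*cos(6*u) - 6)/(3*u^2), still 0/0.
Apply L'Hôpital: lim (-36*sin(6*u))/(6*u), still 0/0.
After 3 applications of L'Hôpital's rule the quotient is (-216*cos(6*u))/(6); substituting u = 0 gives -36.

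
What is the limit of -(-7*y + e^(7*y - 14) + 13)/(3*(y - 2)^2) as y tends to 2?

-49/6

Direct substitution gives 0/0.
Apply L'Hôpital: lim (7*e^(7*y - 14) - 7)/(12 - 6*y), still 0/0.
After 2 applications of L'Hôpital's rule the quotient is (49*e^(7*y - 14))/(-6); substituting y = 2 gives -49/6.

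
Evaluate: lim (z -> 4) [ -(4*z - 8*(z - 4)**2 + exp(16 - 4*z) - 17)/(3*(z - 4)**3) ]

Direct substitution gives 0/0.
Apply L'Hôpital: lim (-16*z - 4*e^(16 - 4*z) + 68)/(-9*(z - 4)^2), still 0/0.
Apply L'Hôpital: lim (16*e^(16 - 4*z) - 16)/(72 - 18*z), still 0/0.
After 3 applications of L'Hôpital's rule the quotient is (-64*e^(16 - 4*z))/(-18); substituting z = 4 gives 32/9.

32/9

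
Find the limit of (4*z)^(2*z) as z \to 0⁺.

1

Base → 0⁺ and exponent → 0⁺: a 0^0 form.
Take logs: 2z·ln(4z). This is 0·(−∞); rewriting as ln(4z)/(1/(2z)) and applying L'Hôpital gives 0.
Hence the limit is e^0 = 1.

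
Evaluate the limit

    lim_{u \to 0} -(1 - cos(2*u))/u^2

-2

Substitution gives 0/0.
Use (1 − cos θ)/θ² → 1/2 with θ = 2u: the limit is 2²/(2·(-1)) = -2.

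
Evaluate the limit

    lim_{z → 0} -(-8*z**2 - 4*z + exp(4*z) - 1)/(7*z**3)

Direct substitution gives 0/0.
Apply L'Hôpital: lim (-16*z + 4*e^(4*z) - 4)/(-21*z^2), still 0/0.
Apply L'Hôpital: lim (16*e^(4*z) - 16)/(-42*z), still 0/0.
After 3 applications of L'Hôpital's rule the quotient is (64*e^(4*z))/(-42); substituting z = 0 gives -32/21.

-32/21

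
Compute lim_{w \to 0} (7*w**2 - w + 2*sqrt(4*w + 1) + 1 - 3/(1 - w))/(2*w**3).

5/2

Substitution gives 0/0; apply L'Hôpital's rule 3 times.
After differentiating numerator and denominator 3 times the quotient is (48/(4*w + 1)^(5/2) - 18/(w - 1)^4)/(12); at w = 0 this is 5/2.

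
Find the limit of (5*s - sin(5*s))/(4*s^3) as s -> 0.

125/24

Direct substitution gives 0/0.
Apply L'Hôpital: lim (5 - 5*cos(5*s))/(12*s^2), still 0/0.
Apply L'Hôpital: lim (25*sin(5*s))/(24*s), still 0/0.
After 3 applications of L'Hôpital's rule the quotient is (125*cos(5*s))/(24); substituting s = 0 gives 125/24.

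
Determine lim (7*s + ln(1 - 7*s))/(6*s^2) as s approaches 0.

Direct substitution gives 0/0.
Apply L'Hôpital: lim (7 - 7/(1 - 7*s))/(12*s), still 0/0.
After 2 applications of L'Hôpital's rule the quotient is (-49/(1 - 7*s)^2)/(12); substituting s = 0 gives -49/12.

-49/12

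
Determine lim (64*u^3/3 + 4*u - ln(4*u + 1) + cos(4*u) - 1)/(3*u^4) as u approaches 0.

224/9

Substitution gives 0/0 (the numerator vanishes to order 4).
Expand each term to order u^4: the coefficient of u^4 in −ln(1 + 4u) is 64 and in cos(4u) is 32/3.
Lower-order terms cancel with the polynomial part, so the numerator is (224/3)·u^4 + o(u^4), and the limit is (224/3)/(3) = 224/9.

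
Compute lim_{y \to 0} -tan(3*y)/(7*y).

-3/7

Substitution gives 0/0.
Since tan(u)/u → 1 as u → 0, tan(3y)/(3y) → 1 and the limit is 3/(-7) = -3/7.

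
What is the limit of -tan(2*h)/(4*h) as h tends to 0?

Substitution gives 0/0.
Since tan(u)/u → 1 as u → 0, tan(2h)/(2h) → 1 and the limit is 2/(-4) = -1/2.

-1/2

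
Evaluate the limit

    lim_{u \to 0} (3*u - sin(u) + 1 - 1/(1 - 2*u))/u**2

-4

Substitution gives 0/0 (the numerator vanishes to order 2).
Expand each term to order u^2: the coefficient of u^2 in −1/(1 - 2u) is -4 and in −sin(u) is 0.
Lower-order terms cancel with the polynomial part, so the numerator is (-4)·u^2 + o(u^2), and the limit is (-4)/(1) = -4.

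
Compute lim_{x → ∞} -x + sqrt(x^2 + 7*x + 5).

7/2

An ∞ − ∞ form. Rationalising with the conjugate, the difference becomes (7x + 5) / (√(x^2 + 7*x + 5) + x).
For large x the denominator behaves like 2·x, so the quotient tends to 7/2 = 7/2.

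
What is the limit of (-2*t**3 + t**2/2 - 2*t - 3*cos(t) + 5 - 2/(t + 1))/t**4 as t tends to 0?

Substitution gives 0/0; apply L'Hôpital's rule 4 times.
After differentiating numerator and denominator 4 times the quotient is (-3*cos(t) - 48/(t + 1)^5)/(24); at t = 0 this is -17/8.

-17/8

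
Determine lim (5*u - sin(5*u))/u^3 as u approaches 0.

125/6

Direct substitution gives 0/0.
Apply L'Hôpital: lim (5 - 5*cos(5*u))/(3*u^2), still 0/0.
Apply L'Hôpital: lim (25*sin(5*u))/(6*u), still 0/0.
After 3 applications of L'Hôpital's rule the quotient is (125*cos(5*u))/(6); substituting u = 0 gives 125/6.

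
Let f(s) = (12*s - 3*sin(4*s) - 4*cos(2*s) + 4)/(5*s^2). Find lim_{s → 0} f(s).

Substitution gives 0/0 (the numerator vanishes to order 2).
Expand each term to order s^2: the coefficient of s^2 in -3·sin(4s) is 0 and in -4·cos(2s) is 8.
Lower-order terms cancel with the polynomial part, so the numerator is (8)·s^2 + o(s^2), and the limit is (8)/(5) = 8/5.

8/5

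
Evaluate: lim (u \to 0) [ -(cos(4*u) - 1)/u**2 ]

8

Direct substitution gives 0/0.
Apply L'Hôpital: lim (-4*sin(4*u))/(-2*u), still 0/0.
After 2 applications of L'Hôpital's rule the quotient is (-16*cos(4*u))/(-2); substituting u = 0 gives 8.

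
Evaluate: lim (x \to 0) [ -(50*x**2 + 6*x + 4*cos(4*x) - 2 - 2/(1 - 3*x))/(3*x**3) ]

18

Substitution gives 0/0 (the numerator vanishes to order 3).
Expand each term to order x^3: the coefficient of x^3 in 4·cos(4x) is 0 and in -2·1/(1 - 3x) is -54.
Lower-order terms cancel with the polynomial part, so the numerator is (-54)·x^3 + o(x^3), and the limit is (-54)/(-3) = 18.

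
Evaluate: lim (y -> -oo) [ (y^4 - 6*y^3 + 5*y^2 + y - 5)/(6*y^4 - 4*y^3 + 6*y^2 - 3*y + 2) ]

Numerator and denominator both have degree 4.
Dividing every term by y^4, all lower-order terms vanish and the limit is the ratio of leading coefficients, 1/(6) = 1/6.

1/6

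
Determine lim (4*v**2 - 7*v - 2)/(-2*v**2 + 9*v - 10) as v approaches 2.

At v = 2 both the top and bottom vanish — a removable singularity. Factoring out (v - 2) from each leaves (4*v + 1)/(5 - 2*v), which at v = 2 equals 9.

9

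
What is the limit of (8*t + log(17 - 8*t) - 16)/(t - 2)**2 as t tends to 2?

Direct substitution gives 0/0.
Apply L'Hôpital: lim (8 - 8/(17 - 8*t))/(2*t - 4), still 0/0.
After 2 applications of L'Hôpital's rule the quotient is (-64/(17 - 8*t)^2)/(2); substituting t = 2 gives -32.

-32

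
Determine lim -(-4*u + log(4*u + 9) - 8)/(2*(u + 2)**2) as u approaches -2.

Direct substitution gives 0/0.
Apply L'Hôpital: lim (-4 + 4/(4*u + 9))/(-4*u - 8), still 0/0.
After 2 applications of L'Hôpital's rule the quotient is (-16/(4*u + 9)^2)/(-4); substituting u = -2 gives 4.

4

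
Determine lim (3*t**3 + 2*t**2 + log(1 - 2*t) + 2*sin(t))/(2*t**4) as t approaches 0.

Substitution gives 0/0; apply L'Hôpital's rule 4 times.
After differentiating numerator and denominator 4 times the quotient is (2*sin(t) - 96/(2*t - 1)^4)/(48); at t = 0 this is -2.

-2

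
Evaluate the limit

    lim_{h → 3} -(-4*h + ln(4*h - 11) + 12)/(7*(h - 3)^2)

8/7

Direct substitution gives 0/0.
Apply L'Hôpital: lim (-4 + 4/(4*h - 11))/(42 - 14*h), still 0/0.
After 2 applications of L'Hôpital's rule the quotient is (-16/(4*h - 11)^2)/(-14); substituting h = 3 gives 8/7.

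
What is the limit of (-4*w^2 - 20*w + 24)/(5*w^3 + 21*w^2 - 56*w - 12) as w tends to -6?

7/58

At w = -6 both the top and bottom vanish — a removable singularity. Factoring out (w + 6) from each leaves (4 - 4*w)/(5*w^2 - 9*w - 2), which at w = -6 equals 7/58.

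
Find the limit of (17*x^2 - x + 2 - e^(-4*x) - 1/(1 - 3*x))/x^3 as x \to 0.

Substitution gives 0/0 (the numerator vanishes to order 3).
Expand each term to order x^3: the coefficient of x^3 in −1/(1 - 3x) is -27 and in −e^(-4x) is 32/3.
Lower-order terms cancel with the polynomial part, so the numerator is (-49/3)·x^3 + o(x^3), and the limit is (-49/3)/(1) = -49/3.

-49/3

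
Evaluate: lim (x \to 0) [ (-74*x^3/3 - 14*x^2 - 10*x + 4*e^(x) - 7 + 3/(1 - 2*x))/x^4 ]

Substitution gives 0/0 (the numerator vanishes to order 4).
Expand each term to order x^4: the coefficient of x^4 in 3·1/(1 - 2x) is 48 and in 4·e^(x) is 1/6.
Lower-order terms cancel with the polynomial part, so the numerator is (289/6)·x^4 + o(x^4), and the limit is (289/6)/(1) = 289/6.

289/6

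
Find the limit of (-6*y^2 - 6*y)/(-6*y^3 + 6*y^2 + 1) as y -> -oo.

The denominator has degree 3 and the numerator degree 2. Dividing numerator and denominator by y^3 sends every term to 0 except the leading denominator term, so the limit is 0.

0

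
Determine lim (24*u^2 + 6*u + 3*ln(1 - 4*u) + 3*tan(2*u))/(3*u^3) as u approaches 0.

-56/3

Substitution gives 0/0 (the numerator vanishes to order 3).
Expand each term to order u^3: the coefficient of u^3 in 3·tan(2u) is 8 and in 3·ln(1 - 4u) is -64.
Lower-order terms cancel with the polynomial part, so the numerator is (-56)·u^3 + o(u^3), and the limit is (-56)/(3) = -56/3.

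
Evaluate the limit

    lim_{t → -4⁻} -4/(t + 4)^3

As t → -4⁻, (t + 4) → 0⁻, so (t + 4)^3 → 0⁻ and -4/(t + 4)^3 → ∞.

∞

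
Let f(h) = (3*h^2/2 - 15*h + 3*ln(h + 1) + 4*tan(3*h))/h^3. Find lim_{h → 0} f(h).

Substitution gives 0/0 (the numerator vanishes to order 3).
Expand each term to order h^3: the coefficient of h^3 in 3·ln(1 + h) is 1 and in 4·tan(3h) is 36.
Lower-order terms cancel with the polynomial part, so the numerator is (37)·h^3 + o(h^3), and the limit is (37)/(1) = 37.

37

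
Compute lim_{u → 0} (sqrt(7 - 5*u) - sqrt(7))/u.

A 0/0 form; rationalise with √(7 - 5u) + √7. This collapses the numerator to -5u, leaving -5/(√(7 - 5u) + √7) → -5/(2√7) = -5*√(7)/14.

-5*√(7)/14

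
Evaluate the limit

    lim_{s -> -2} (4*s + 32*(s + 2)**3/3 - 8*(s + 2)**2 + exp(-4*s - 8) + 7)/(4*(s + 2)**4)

8/3

Direct substitution gives 0/0.
Apply L'Hôpital: lim (-16*s + 32*(s + 2)^2 - 4*e^(-4*s - 8) - 28)/(16*(s + 2)^3), still 0/0.
Apply L'Hôpital: lim (64*s + 16*e^(-4*s - 8) + 112)/(48*(s + 2)^2), still 0/0.
Apply L'Hôpital: lim (64 - 64*e^(-4*s - 8))/(96*s + 192), still 0/0.
After 4 applications of L'Hôpital's rule the quotient is (256*e^(-4*s - 8))/(96); substituting s = -2 gives 8/3.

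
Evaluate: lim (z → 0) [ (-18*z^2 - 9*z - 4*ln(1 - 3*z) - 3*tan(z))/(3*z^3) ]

35/3

Substitution gives 0/0 (the numerator vanishes to order 3).
Expand each term to order z^3: the coefficient of z^3 in -3·tan(z) is -1 and in -4·ln(1 - 3z) is 36.
Lower-order terms cancel with the polynomial part, so the numerator is (35)·z^3 + o(z^3), and the limit is (35)/(3) = 35/3.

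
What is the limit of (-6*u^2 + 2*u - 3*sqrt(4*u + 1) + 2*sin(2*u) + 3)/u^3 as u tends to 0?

Substitution gives 0/0 (the numerator vanishes to order 3).
Expand each term to order u^3: the coefficient of u^3 in 2·sin(2u) is -8/3 and in -3·√(1 + 4u) is -12.
Lower-order terms cancel with the polynomial part, so the numerator is (-44/3)·u^3 + o(u^3), and the limit is (-44/3)/(1) = -44/3.

-44/3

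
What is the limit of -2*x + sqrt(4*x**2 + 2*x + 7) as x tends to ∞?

An ∞ − ∞ form. Rationalising with the conjugate, the difference becomes (2x + 7) / (√(4*x^2 + 2*x + 7) + 2x).
For large x the denominator behaves like 2·2x, so the quotient tends to 2/4 = 1/2.

1/2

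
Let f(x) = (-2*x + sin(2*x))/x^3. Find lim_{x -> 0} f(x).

-4/3

Direct substitution gives 0/0.
Apply L'Hôpital: lim (2*cos(2*x) - 2)/(3*x^2), still 0/0.
Apply L'Hôpital: lim (-4*sin(2*x))/(6*x), still 0/0.
After 3 applications of L'Hôpital's rule the quotient is (-8*cos(2*x))/(6); substituting x = 0 gives -4/3.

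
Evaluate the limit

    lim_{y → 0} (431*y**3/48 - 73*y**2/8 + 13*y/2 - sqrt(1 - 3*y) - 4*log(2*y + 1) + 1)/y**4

2453/128

Substitution gives 0/0; apply L'Hôpital's rule 4 times.
After differentiating numerator and denominator 4 times the quotient is (384/(2*y + 1)^4 + 1215/(16*(1 - 3*y)^(7/2)))/(24); at y = 0 this is 2453/128.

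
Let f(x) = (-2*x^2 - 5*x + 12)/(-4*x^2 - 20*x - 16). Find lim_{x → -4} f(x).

11/12

Direct substitution gives 0/0, so factor. Both numerator and denominator have (x + 4) as a factor.
After cancelling, the expression reduces to (3 - 2*x)/(-4*x - 4).
Substituting x = -4 gives 11/12.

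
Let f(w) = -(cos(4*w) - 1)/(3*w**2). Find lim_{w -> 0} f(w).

Direct substitution gives 0/0.
Apply L'Hôpital: lim (-4*sin(4*w))/(-6*w), still 0/0.
After 2 applications of L'Hôpital's rule the quotient is (-16*cos(4*w))/(-6); substituting w = 0 gives 8/3.

8/3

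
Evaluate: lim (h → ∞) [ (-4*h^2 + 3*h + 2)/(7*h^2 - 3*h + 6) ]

-4/7

Numerator and denominator both have degree 2.
Dividing every term by h^2, all lower-order terms vanish and the limit is the ratio of leading coefficients, -4/(7) = -4/7.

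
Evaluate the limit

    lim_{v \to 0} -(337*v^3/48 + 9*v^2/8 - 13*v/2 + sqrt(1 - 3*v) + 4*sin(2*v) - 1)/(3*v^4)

135/128

Substitution gives 0/0; apply L'Hôpital's rule 4 times.
After differentiating numerator and denominator 4 times the quotient is (64*sin(2*v) - 1215/(16*(1 - 3*v)^(7/2)))/(-72); at v = 0 this is 135/128.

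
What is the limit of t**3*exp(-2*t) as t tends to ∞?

0

Write as t^3/e^{2t}, an ∞/∞ form.
Exponential growth dominates any polynomial, so repeated L'Hôpital (or the standard result) gives 0.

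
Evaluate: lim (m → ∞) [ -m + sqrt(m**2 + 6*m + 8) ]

3

An ∞ − ∞ form. Rationalising with the conjugate, the difference becomes (6m + 8) / (√(m^2 + 6*m + 8) + m).
For large m the denominator behaves like 2·m, so the quotient tends to 6/2 = 3.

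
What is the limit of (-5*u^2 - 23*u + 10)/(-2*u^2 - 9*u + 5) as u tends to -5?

27/11

Direct substitution gives 0/0, so factor. Both numerator and denominator have (u + 5) as a factor.
After cancelling, the expression reduces to (2 - 5*u)/(1 - 2*u).
Substituting u = -5 gives 27/11.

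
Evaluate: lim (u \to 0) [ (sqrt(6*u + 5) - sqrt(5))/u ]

A 0/0 form; rationalise with √(5 + 6u) + √5. This collapses the numerator to 6u, leaving 6/(√(5 + 6u) + √5) → 6/(2√5) = 3*√(5)/5.

3*√(5)/5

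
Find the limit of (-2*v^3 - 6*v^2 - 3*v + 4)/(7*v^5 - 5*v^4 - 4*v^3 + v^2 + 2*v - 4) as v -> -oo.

The denominator has degree 5 and the numerator degree 3. Dividing numerator and denominator by v^5 sends every term to 0 except the leading denominator term, so the limit is 0.

0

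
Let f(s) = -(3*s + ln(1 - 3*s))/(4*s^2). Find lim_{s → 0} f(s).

Direct substitution gives 0/0.
Apply L'Hôpital: lim (3 - 3/(1 - 3*s))/(-8*s), still 0/0.
After 2 applications of L'Hôpital's rule the quotient is (-9/(1 - 3*s)^2)/(-8); substituting s = 0 gives 9/8.

9/8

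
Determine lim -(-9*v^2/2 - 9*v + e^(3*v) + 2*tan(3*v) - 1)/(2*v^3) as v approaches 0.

Substitution gives 0/0; apply L'Hôpital's rule 3 times.
After differentiating numerator and denominator 3 times the quotient is (27*e^(3*v) + 324*tan(3*v)^4 + 432*tan(3*v)^2 + 108)/(-12); at v = 0 this is -45/4.

-45/4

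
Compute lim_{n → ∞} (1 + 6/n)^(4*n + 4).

e^(24)

Write it as [(1 + 6/n)^n]^(4) · (1 + 6/n)^(4). The bracketed term tends to e^(6) and the second factor to 1, so the limit is e^(24).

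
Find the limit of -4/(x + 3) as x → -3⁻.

As x → -3⁻, (x + 3) → 0⁻, so (x + 3)^1 → 0⁻ and -4/(x + 3)^1 → ∞.

∞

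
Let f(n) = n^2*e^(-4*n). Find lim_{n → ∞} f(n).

Write as n^2/e^{4n}, an ∞/∞ form.
Exponential growth dominates any polynomial, so repeated L'Hôpital (or the standard result) gives 0.

0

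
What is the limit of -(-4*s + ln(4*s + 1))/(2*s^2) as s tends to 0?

4

Direct substitution gives 0/0.
Apply L'Hôpital: lim (-4 + 4/(4*s + 1))/(-4*s), still 0/0.
After 2 applications of L'Hôpital's rule the quotient is (-16/(4*s + 1)^2)/(-4); substituting s = 0 gives 4.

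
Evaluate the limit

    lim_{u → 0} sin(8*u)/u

8

Substitution gives 0/0.
Write it as (8)·sin(8u)/(8u); since sin(θ)/θ → 1, the limit is 8.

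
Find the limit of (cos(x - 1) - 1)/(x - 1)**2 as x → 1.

-1/2

Direct substitution gives 0/0.
Apply L'Hôpital: lim (-sin(x - 1))/(2*x - 2), still 0/0.
After 2 applications of L'Hôpital's rule the quotient is (-cos(x - 1))/(2); substituting x = 1 gives -1/2.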